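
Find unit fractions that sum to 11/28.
1/3 + 1/17 + 1/1428

Greedy algorithm:
11/28: ceiling(28/11) = 3, use 1/3
5/84: ceiling(84/5) = 17, use 1/17
1/1428: ceiling(1428/1) = 1428, use 1/1428
Result: 11/28 = 1/3 + 1/17 + 1/1428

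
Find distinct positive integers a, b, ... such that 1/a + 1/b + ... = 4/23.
1/6 + 1/138

Greedy algorithm:
4/23: ceiling(23/4) = 6, use 1/6
1/138: ceiling(138/1) = 138, use 1/138
Result: 4/23 = 1/6 + 1/138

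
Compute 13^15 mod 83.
45

Repeated squaring. Binary of 15 = 1111.
13^1 ≡ 13 (mod 83); 13^2 ≡ 3 (mod 83); 13^4 ≡ 9 (mod 83); 13^8 ≡ 81 (mod 83)
13^15 = 13^1 × 13^2 × 13^4 × 13^8 ≡ 45 (mod 83)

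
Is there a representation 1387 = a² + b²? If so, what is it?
Not possible

Factorization: 1387 = 19 × 73
By Fermat: n is sum of two squares iff every prime p ≡ 3 (mod 4) appears to even power.
Prime(s) ≡ 3 (mod 4) with odd exponent: [(19, 1)]
Therefore 1387 cannot be expressed as a² + b².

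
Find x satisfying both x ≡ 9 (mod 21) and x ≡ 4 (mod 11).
114

Using Chinese Remainder Theorem:
M = 21 × 11 = 231
M1 = 11, M2 = 21
y1 = 11^(-1) mod 21 = 2
y2 = 21^(-1) mod 11 = 10
x = (9×11×2 + 4×21×10) mod 231 = 114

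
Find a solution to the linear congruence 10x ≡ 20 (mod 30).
x ≡ 2 (mod 3)

gcd(10, 30) = 10, which divides 20, so solutions exist.
Divide through by 10: x ≡ 2 (mod 3).
The coefficient of x is now 1, so x ≡ 2 (mod 3).
Check: 10 × 2 = 20 ≡ 20 (mod 30).
x ≡ 2 (mod 3), giving 10 solutions mod 30.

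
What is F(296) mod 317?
276

Matrix identity: Q^n = [[F_(n+1), F_n], [F_n, F_(n-1)]] with Q = [[1,1],[1,0]].
n = 296 = 100101000₂. Square-and-multiply, entries mod 317:
Q^1 = [[1,1],[1,0]]
Q^2 = (Q^1)² = [[2,1],[1,1]]
Q^4 = (Q^2)² = [[5,3],[3,2]]
Q^9 = (Q^4)²·Q = [[55,34],[34,21]]
Q^18 = (Q^9)² = [[60,48],[48,12]]
Q^37 = (Q^18)²·Q = [[167,198],[198,286]]
Q^74 = (Q^37)² = [[206,300],[300,223]]
Q^148 = (Q^74)² = [[247,315],[315,249]]
Q^296 = (Q^148)² = [[149,276],[276,190]]
F_296 mod 317 = Q^296[0][1] = 276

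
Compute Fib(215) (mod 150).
85

Matrix identity: Q^n = [[F_(n+1), F_n], [F_n, F_(n-1)]] with Q = [[1,1],[1,0]].
n = 215 = 11010111₂. Square-and-multiply, entries mod 150:
Q^1 = [[1,1],[1,0]]
Q^3 = (Q^1)²·Q = [[3,2],[2,1]]
Q^6 = (Q^3)² = [[13,8],[8,5]]
Q^13 = (Q^6)²·Q = [[77,83],[83,144]]
Q^26 = (Q^13)² = [[68,43],[43,25]]
Q^53 = (Q^26)²·Q = [[122,23],[23,99]]
Q^107 = (Q^53)²·Q = [[96,113],[113,133]]
Q^215 = (Q^107)²·Q = [[12,85],[85,77]]
F_215 mod 150 = Q^215[0][1] = 85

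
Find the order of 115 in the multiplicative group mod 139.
138

139 is prime, so ord(115) divides φ(139) = 138.
Divisors of 138: 1, 2, 3, 6, 23, 46, 69, 138.
Repeated squaring: 115^1 ≡ 115, 115^2 ≡ 20, 115^4 ≡ 122, 115^8 ≡ 11, 115^16 ≡ 121, 115^32 ≡ 46, 115^64 ≡ 31, 115^128 ≡ 127 (mod 139).
Test 115^d mod 139 for each divisor d in increasing order:
115^1 ≡ 115
115^2 ≡ 20
115^3 = 115^2·115^1 ≡ 76
115^6 = 115^4·115^2 ≡ 77
115^23 = 115^16·115^4·115^2·115^1 ≡ 43
115^46 = 115^32·115^8·115^4·115^2 ≡ 42
115^69 = 115^64·115^4·115^1 ≡ 138
115^138 = 115^128·115^8·115^2 ≡ 1  ← first divisor giving 1
The order is 138.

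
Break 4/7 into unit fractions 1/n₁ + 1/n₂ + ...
1/2 + 1/14

Greedy algorithm:
4/7: ceiling(7/4) = 2, use 1/2
1/14: ceiling(14/1) = 14, use 1/14
Result: 4/7 = 1/2 + 1/14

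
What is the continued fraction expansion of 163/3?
[54; 3]

Euclidean algorithm steps:
163 = 54 × 3 + 1
3 = 3 × 1 + 0
Continued fraction: [54; 3]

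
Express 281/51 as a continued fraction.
[5; 1, 1, 25]

Euclidean algorithm steps:
281 = 5 × 51 + 26
51 = 1 × 26 + 25
26 = 1 × 25 + 1
25 = 25 × 1 + 0
Continued fraction: [5; 1, 1, 25]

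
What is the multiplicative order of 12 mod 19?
6

19 is prime, so ord(12) divides φ(19) = 18.
Divisors of 18: 1, 2, 3, 6, 9, 18.
Repeated squaring: 12^1 ≡ 12, 12^2 ≡ 11, 12^4 ≡ 7, 12^8 ≡ 11, 12^16 ≡ 7 (mod 19).
Test 12^d mod 19 for each divisor d in increasing order:
12^1 ≡ 12
12^2 ≡ 11
12^3 = 12^2·12^1 ≡ 18
12^6 = 12^4·12^2 ≡ 1  ← first divisor giving 1
The order is 6.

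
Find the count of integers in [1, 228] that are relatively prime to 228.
72

228 = 2^2 × 3 × 19
φ(n) = n × ∏(1 - 1/p) for each prime p dividing n
φ(228) = 228 × (1 - 1/2) × (1 - 1/3) × (1 - 1/19) = 72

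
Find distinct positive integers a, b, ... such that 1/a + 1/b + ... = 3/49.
1/17 + 1/417 + 1/347361

Greedy algorithm:
3/49: ceiling(49/3) = 17, use 1/17
2/833: ceiling(833/2) = 417, use 1/417
1/347361: ceiling(347361/1) = 347361, use 1/347361
Result: 3/49 = 1/17 + 1/417 + 1/347361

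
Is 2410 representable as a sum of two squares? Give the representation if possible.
3² + 49² (a=3, b=49)

Factorization: 2410 = 2 × 5 × 241
By Fermat: n is sum of two squares iff every prime p ≡ 3 (mod 4) appears to even power.
All primes ≡ 3 (mod 4) appear to even power.
Search a = 0, 1, 2, … for 2410 - a² a perfect square: first hit at a = 3: 2410 - 9 = 2401 = 49².
2410 = 3² + 49² = 9 + 2401 ✓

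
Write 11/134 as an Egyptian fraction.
1/13 + 1/194 + 1/84487

Greedy algorithm:
11/134: ceiling(134/11) = 13, use 1/13
9/1742: ceiling(1742/9) = 194, use 1/194
1/84487: ceiling(84487/1) = 84487, use 1/84487
Result: 11/134 = 1/13 + 1/194 + 1/84487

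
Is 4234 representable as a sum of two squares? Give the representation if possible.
3² + 65² (a=3, b=65)

Factorization: 4234 = 2 × 29 × 73
By Fermat: n is sum of two squares iff every prime p ≡ 3 (mod 4) appears to even power.
All primes ≡ 3 (mod 4) appear to even power.
Search a = 0, 1, 2, … for 4234 - a² a perfect square: first hit at a = 3: 4234 - 9 = 4225 = 65².
4234 = 3² + 65² = 9 + 4225 ✓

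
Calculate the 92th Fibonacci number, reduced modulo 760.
229

Matrix identity: Q^n = [[F_(n+1), F_n], [F_n, F_(n-1)]] with Q = [[1,1],[1,0]].
n = 92 = 1011100₂. Square-and-multiply, entries mod 760:
Q^1 = [[1,1],[1,0]]
Q^2 = (Q^1)² = [[2,1],[1,1]]
Q^5 = (Q^2)²·Q = [[8,5],[5,3]]
Q^11 = (Q^5)²·Q = [[144,89],[89,55]]
Q^23 = (Q^11)²·Q = [[8,537],[537,231]]
Q^46 = (Q^23)² = [[393,663],[663,490]]
Q^92 = (Q^46)² = [[458,229],[229,229]]
F_92 mod 760 = Q^92[0][1] = 229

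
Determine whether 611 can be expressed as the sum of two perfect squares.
Not possible

Factorization: 611 = 13 × 47
By Fermat: n is sum of two squares iff every prime p ≡ 3 (mod 4) appears to even power.
Prime(s) ≡ 3 (mod 4) with odd exponent: [(47, 1)]
Therefore 611 cannot be expressed as a² + b².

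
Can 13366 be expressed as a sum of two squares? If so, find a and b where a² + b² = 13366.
Not possible

Factorization: 13366 = 2 × 41 × 163
By Fermat: n is sum of two squares iff every prime p ≡ 3 (mod 4) appears to even power.
Prime(s) ≡ 3 (mod 4) with odd exponent: [(163, 1)]
Therefore 13366 cannot be expressed as a² + b².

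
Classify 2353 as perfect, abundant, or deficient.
deficient

Proper divisors of 2353: sum = 1 + 13 + 181 = 195
Since 195 < 2353, 2353 is deficient.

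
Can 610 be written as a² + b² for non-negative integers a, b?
9² + 23² (a=9, b=23)

Factorization: 610 = 2 × 5 × 61
By Fermat: n is sum of two squares iff every prime p ≡ 3 (mod 4) appears to even power.
All primes ≡ 3 (mod 4) appear to even power.
Search a = 0, 1, 2, … for 610 - a² a perfect square: first hit at a = 9: 610 - 81 = 529 = 23².
610 = 9² + 23² = 81 + 529 ✓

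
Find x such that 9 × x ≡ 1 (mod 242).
27

gcd(9, 242) = 1, so the inverse exists.
Extended Euclidean algorithm on (242, 9):
242 = 26 × 9 + 8  ⟹  8 = (1)·242 + (-26)·9
9 = 1 × 8 + 1  ⟹  1 = (-1)·242 + (27)·9
So (27)·9 ≡ 1 (mod 242), i.e. 9^(-1) ≡ 27 (mod 242).
Check: 9 × 27 = 243 ≡ 1 (mod 242)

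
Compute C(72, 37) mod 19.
0

Using Lucas' theorem:
Write n=72 and k=37 in base 19:
n in base 19: [3, 15]
k in base 19: [1, 18]
C(72,37) mod 19 = ∏ C(n_i, k_i) mod 19
Digit binomials (mod 19): C(3,1) = 3; C(15,18) = 0 (k_i > n_i)
Product: 3 × 0 = 0 ≡ 0 (mod 19)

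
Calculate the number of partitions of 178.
571701605655

p(n) counts ways to write n as a sum of positive integers (order ignored).
Euler's pentagonal recurrence: p(k) = p(k-1) + p(k-2) - p(k-5) - p(k-7) + p(k-12) + p(k-15) - ... (offsets j(3j∓1)/2, signs ++--, p(0)=1, p(<0)=0).
DP table for k = 0..177: p(0)=1, p(1)=1, p(2)=2, p(3)=3, p(4)=5, p(5)=7, p(6)=11, p(7)=15, p(8)=22, p(9)=30, p(10)=42, p(11)=56, p(12)=77, p(13)=101, p(14)=135, p(15)=176, p(16)=231, p(17)=297, p(18)=385, p(19)=490, p(20)=627, p(21)=792, p(22)=1002, p(23)=1255, p(24)=1575, p(25)=1958, p(26)=2436, p(27)=3010, p(28)=3718, p(29)=4565, p(30)=5604, p(31)=6842, p(32)=8349, p(33)=10143, p(34)=12310, p(35)=14883, p(36)=17977, p(37)=21637, p(38)=26015, p(39)=31185, p(40)=37338, p(41)=44583, p(42)=53174, p(43)=63261, p(44)=75175, p(45)=89134, p(46)=105558, p(47)=124754, p(48)=147273, p(49)=173525, p(50)=204226, p(51)=239943, p(52)=281589, p(53)=329931, p(54)=386155, p(55)=451276, p(56)=526823, p(57)=614154, p(58)=715220, p(59)=831820, p(60)=966467, p(61)=1121505, p(62)=1300156, p(63)=1505499, p(64)=1741630, p(65)=2012558, p(66)=2323520, p(67)=2679689, p(68)=3087735, p(69)=3554345, p(70)=4087968, p(71)=4697205, p(72)=5392783, p(73)=6185689, p(74)=7089500, p(75)=8118264, p(76)=9289091, p(77)=10619863, p(78)=12132164, p(79)=13848650, p(80)=15796476, p(81)=18004327, p(82)=20506255, p(83)=23338469, p(84)=26543660, p(85)=30167357, p(86)=34262962, p(87)=38887673, p(88)=44108109, p(89)=49995925, p(90)=56634173, p(91)=64112359, p(92)=72533807, p(93)=82010177, p(94)=92669720, p(95)=104651419, p(96)=118114304, p(97)=133230930, p(98)=150198136, p(99)=169229875, p(100)=190569292, p(101)=214481126, p(102)=241265379, p(103)=271248950, p(104)=304801365, p(105)=342325709, p(106)=384276336, p(107)=431149389, p(108)=483502844, p(109)=541946240, p(110)=607163746, p(111)=679903203, p(112)=761002156, p(113)=851376628, p(114)=952050665, p(115)=1064144451, p(116)=1188908248, p(117)=1327710076, p(118)=1482074143, p(119)=1653668665, p(120)=1844349560, p(121)=2056148051, p(122)=2291320912, p(123)=2552338241, p(124)=2841940500, p(125)=3163127352, p(126)=3519222692, p(127)=3913864295, p(128)=4351078600, p(129)=4835271870, p(130)=5371315400, p(131)=5964539504, p(132)=6620830889, p(133)=7346629512, p(134)=8149040695, p(135)=9035836076, p(136)=10015581680, p(137)=11097645016, p(138)=12292341831, p(139)=13610949895, p(140)=15065878135, p(141)=16670689208, p(142)=18440293320, p(143)=20390982757, p(144)=22540654445, p(145)=24908858009, p(146)=27517052599, p(147)=30388671978, p(148)=33549419497, p(149)=37027355200, p(150)=40853235313, p(151)=45060624582, p(152)=49686288421, p(153)=54770336324, p(154)=60356673280, p(155)=66493182097, p(156)=73232243759, p(157)=80630964769, p(158)=88751778802, p(159)=97662728555, p(160)=107438159466, p(161)=118159068427, p(162)=129913904637, p(163)=142798995930, p(164)=156919475295, p(165)=172389800255, p(166)=189334822579, p(167)=207890420102, p(168)=228204732751, p(169)=250438925115, p(170)=274768617130, p(171)=301384802048, p(172)=330495499613, p(173)=362326859895, p(174)=397125074750, p(175)=435157697830, p(176)=476715857290, p(177)=522115831195.
Final step: p(178) = p(177) + p(176) - p(173) - p(171) + p(166) + p(163) - p(156) - p(152) + p(143) + p(138) - p(127) - p(121) + p(108) + p(101) - p(86) - p(78) + p(61) + p(52) - p(33) - p(23) + p(2)
= 522115831195 + 476715857290 - 362326859895 - 301384802048 + 189334822579 + 142798995930 - 73232243759 - 49686288421 + 20390982757 + 12292341831 - 3913864295 - 2056148051 + 483502844 + 214481126 - 34262962 - 12132164 + 1121505 + 281589 - 10143 - 1255 + 2
= 571701605655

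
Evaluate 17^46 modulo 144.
1

Repeated squaring. Binary of 46 = 101110.
17^1 ≡ 17 (mod 144); 17^2 ≡ 1 (mod 144); 17^4 ≡ 1 (mod 144); 17^8 ≡ 1 (mod 144); 17^16 ≡ 1 (mod 144); 17^32 ≡ 1 (mod 144)
17^46 = 17^2 × 17^4 × 17^8 × 17^32 ≡ 1 (mod 144)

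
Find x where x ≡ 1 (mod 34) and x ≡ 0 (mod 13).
273

Using Chinese Remainder Theorem:
M = 34 × 13 = 442
M1 = 13, M2 = 34
y1 = 13^(-1) mod 34 = 21
y2 = 34^(-1) mod 13 = 5
x = (1×13×21 + 0×34×5) mod 442 = 273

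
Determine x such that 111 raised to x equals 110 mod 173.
115

Baby-step giant-step with step n = ⌈√173⌉ = 14.
Baby steps 111^j mod 173 (j:value) for j=0..13: 0:1, 1:111, 2:38, 3:66, 4:60, 5:86, 6:31, 7:154, 8:140, 9:143, 10:130, 11:71, 12:96, 13:103.
Giant-step multiplier: 111^(-14) ≡ 111^(172-14) = 111^158 ≡ 150 (mod 173).
Giant steps γ_i = 110·150^i mod 173: γ_0=110, γ_1=65, γ_2=62, γ_3=131, γ_4=101, γ_5=99, γ_6=145, γ_7=125, γ_8=66 (in table at j=3).
x = i·n + j = 8·14 + 3 = 115.
Check: 111^115 ≡ 110 (mod 173).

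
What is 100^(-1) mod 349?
178

gcd(100, 349) = 1, so the inverse exists.
Extended Euclidean algorithm on (349, 100):
349 = 3 × 100 + 49  ⟹  49 = (1)·349 + (-3)·100
100 = 2 × 49 + 2  ⟹  2 = (-2)·349 + (7)·100
49 = 24 × 2 + 1  ⟹  1 = (49)·349 + (-171)·100
So (-171)·100 ≡ 1 (mod 349), i.e. 100^(-1) ≡ -171 ≡ 178 (mod 349).
Check: 100 × 178 = 17800 ≡ 1 (mod 349)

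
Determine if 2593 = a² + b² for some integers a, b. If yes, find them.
17² + 48² (a=17, b=48)

Factorization: 2593 = 2593
By Fermat: n is sum of two squares iff every prime p ≡ 3 (mod 4) appears to even power.
All primes ≡ 3 (mod 4) appear to even power.
Search a = 0, 1, 2, … for 2593 - a² a perfect square: first hit at a = 17: 2593 - 289 = 2304 = 48².
2593 = 17² + 48² = 289 + 2304 ✓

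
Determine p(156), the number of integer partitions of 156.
73232243759

p(n) counts ways to write n as a sum of positive integers (order ignored).
Euler's pentagonal recurrence: p(k) = p(k-1) + p(k-2) - p(k-5) - p(k-7) + p(k-12) + p(k-15) - ... (offsets j(3j∓1)/2, signs ++--, p(0)=1, p(<0)=0).
DP table for k = 0..155: p(0)=1, p(1)=1, p(2)=2, p(3)=3, p(4)=5, p(5)=7, p(6)=11, p(7)=15, p(8)=22, p(9)=30, p(10)=42, p(11)=56, p(12)=77, p(13)=101, p(14)=135, p(15)=176, p(16)=231, p(17)=297, p(18)=385, p(19)=490, p(20)=627, p(21)=792, p(22)=1002, p(23)=1255, p(24)=1575, p(25)=1958, p(26)=2436, p(27)=3010, p(28)=3718, p(29)=4565, p(30)=5604, p(31)=6842, p(32)=8349, p(33)=10143, p(34)=12310, p(35)=14883, p(36)=17977, p(37)=21637, p(38)=26015, p(39)=31185, p(40)=37338, p(41)=44583, p(42)=53174, p(43)=63261, p(44)=75175, p(45)=89134, p(46)=105558, p(47)=124754, p(48)=147273, p(49)=173525, p(50)=204226, p(51)=239943, p(52)=281589, p(53)=329931, p(54)=386155, p(55)=451276, p(56)=526823, p(57)=614154, p(58)=715220, p(59)=831820, p(60)=966467, p(61)=1121505, p(62)=1300156, p(63)=1505499, p(64)=1741630, p(65)=2012558, p(66)=2323520, p(67)=2679689, p(68)=3087735, p(69)=3554345, p(70)=4087968, p(71)=4697205, p(72)=5392783, p(73)=6185689, p(74)=7089500, p(75)=8118264, p(76)=9289091, p(77)=10619863, p(78)=12132164, p(79)=13848650, p(80)=15796476, p(81)=18004327, p(82)=20506255, p(83)=23338469, p(84)=26543660, p(85)=30167357, p(86)=34262962, p(87)=38887673, p(88)=44108109, p(89)=49995925, p(90)=56634173, p(91)=64112359, p(92)=72533807, p(93)=82010177, p(94)=92669720, p(95)=104651419, p(96)=118114304, p(97)=133230930, p(98)=150198136, p(99)=169229875, p(100)=190569292, p(101)=214481126, p(102)=241265379, p(103)=271248950, p(104)=304801365, p(105)=342325709, p(106)=384276336, p(107)=431149389, p(108)=483502844, p(109)=541946240, p(110)=607163746, p(111)=679903203, p(112)=761002156, p(113)=851376628, p(114)=952050665, p(115)=1064144451, p(116)=1188908248, p(117)=1327710076, p(118)=1482074143, p(119)=1653668665, p(120)=1844349560, p(121)=2056148051, p(122)=2291320912, p(123)=2552338241, p(124)=2841940500, p(125)=3163127352, p(126)=3519222692, p(127)=3913864295, p(128)=4351078600, p(129)=4835271870, p(130)=5371315400, p(131)=5964539504, p(132)=6620830889, p(133)=7346629512, p(134)=8149040695, p(135)=9035836076, p(136)=10015581680, p(137)=11097645016, p(138)=12292341831, p(139)=13610949895, p(140)=15065878135, p(141)=16670689208, p(142)=18440293320, p(143)=20390982757, p(144)=22540654445, p(145)=24908858009, p(146)=27517052599, p(147)=30388671978, p(148)=33549419497, p(149)=37027355200, p(150)=40853235313, p(151)=45060624582, p(152)=49686288421, p(153)=54770336324, p(154)=60356673280, p(155)=66493182097.
Final step: p(156) = p(155) + p(154) - p(151) - p(149) + p(144) + p(141) - p(134) - p(130) + p(121) + p(116) - p(105) - p(99) + p(86) + p(79) - p(64) - p(56) + p(39) + p(30) - p(11) - p(1)
= 66493182097 + 60356673280 - 45060624582 - 37027355200 + 22540654445 + 16670689208 - 8149040695 - 5371315400 + 2056148051 + 1188908248 - 342325709 - 169229875 + 34262962 + 13848650 - 1741630 - 526823 + 31185 + 5604 - 56 - 1
= 73232243759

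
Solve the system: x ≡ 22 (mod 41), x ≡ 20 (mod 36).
596

Using Chinese Remainder Theorem:
M = 41 × 36 = 1476
M1 = 36, M2 = 41
y1 = 36^(-1) mod 41 = 8
y2 = 41^(-1) mod 36 = 29
x = (22×36×8 + 20×41×29) mod 1476 = 596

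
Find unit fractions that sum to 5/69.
1/14 + 1/966

Greedy algorithm:
5/69: ceiling(69/5) = 14, use 1/14
1/966: ceiling(966/1) = 966, use 1/966
Result: 5/69 = 1/14 + 1/966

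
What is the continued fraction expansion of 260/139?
[1; 1, 6, 1, 2, 1, 1, 2]

Euclidean algorithm steps:
260 = 1 × 139 + 121
139 = 1 × 121 + 18
121 = 6 × 18 + 13
18 = 1 × 13 + 5
13 = 2 × 5 + 3
5 = 1 × 3 + 2
3 = 1 × 2 + 1
2 = 2 × 1 + 0
Continued fraction: [1; 1, 6, 1, 2, 1, 1, 2]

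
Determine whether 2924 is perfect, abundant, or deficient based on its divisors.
deficient

Proper divisors of 2924: sum = 1 + 2 + 4 + 17 + 34 + 43 + 68 + 86 + 172 + 731 + 1462 = 2620
Since 2620 < 2924, 2924 is deficient.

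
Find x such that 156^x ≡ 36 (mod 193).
124

Baby-step giant-step with step n = ⌈√193⌉ = 14.
Baby steps 156^j mod 193 (j:value) for j=0..13: 0:1, 1:156, 2:18, 3:106, 4:131, 5:171, 6:42, 7:183, 8:177, 9:13, 10:98, 11:41, 12:27, 13:159.
Giant-step multiplier: 156^(-14) ≡ 156^(192-14) = 156^178 ≡ 83 (mod 193).
Giant steps γ_i = 36·83^i mod 193: γ_0=36, γ_1=93, γ_2=192, γ_3=110, γ_4=59, γ_5=72, γ_6=186, γ_7=191, γ_8=27 (in table at j=12).
x = i·n + j = 8·14 + 12 = 124.
Check: 156^124 ≡ 36 (mod 193).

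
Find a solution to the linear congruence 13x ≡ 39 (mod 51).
x ≡ 3 (mod 51)

gcd(13, 51) = 1, which divides 39, so solutions exist.
Find 13^(-1) mod 51 by the extended Euclidean algorithm:
51 = 3 × 13 + 12  ⟹  12 = (1)·51 + (-3)·13
13 = 1 × 12 + 1  ⟹  1 = (-1)·51 + (4)·13
So (4)·13 ≡ 1 (mod 51), i.e. 13^(-1) ≡ 4 (mod 51).
x ≡ 4 × 39 = 156 ≡ 3 (mod 51).
Check: 13 × 3 = 39 ≡ 39 (mod 51).
Unique solution: x ≡ 3 (mod 51)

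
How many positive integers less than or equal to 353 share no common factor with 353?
352

353 = 353
φ(n) = n × ∏(1 - 1/p) for each prime p dividing n
φ(353) = 353 × (1 - 1/353) = 352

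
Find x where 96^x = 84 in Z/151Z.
48

Baby-step giant-step with step n = ⌈√151⌉ = 13.
Baby steps 96^j mod 151 (j:value) for j=0..12: 0:1, 1:96, 2:5, 3:27, 4:25, 5:135, 6:125, 7:71, 8:21, 9:53, 10:105, 11:114, 12:72.
Giant-step multiplier: 96^(-13) ≡ 96^(150-13) = 96^137 ≡ 111 (mod 151).
Giant steps γ_i = 84·111^i mod 151: γ_0=84, γ_1=113, γ_2=10, γ_3=53 (in table at j=9).
x = i·n + j = 3·13 + 9 = 48.
Check: 96^48 ≡ 84 (mod 151).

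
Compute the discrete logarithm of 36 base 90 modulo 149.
68

Baby-step giant-step with step n = ⌈√149⌉ = 13.
Baby steps 90^j mod 149 (j:value) for j=0..12: 0:1, 1:90, 2:54, 3:92, 4:85, 5:51, 6:120, 7:72, 8:73, 9:14, 10:68, 11:11, 12:96.
Giant-step multiplier: 90^(-13) ≡ 90^(148-13) = 90^135 ≡ 74 (mod 149).
Giant steps γ_i = 36·74^i mod 149: γ_0=36, γ_1=131, γ_2=9, γ_3=70, γ_4=114, γ_5=92 (in table at j=3).
x = i·n + j = 5·13 + 3 = 68.
Check: 90^68 ≡ 36 (mod 149).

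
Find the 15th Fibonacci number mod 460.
150

Matrix identity: Q^n = [[F_(n+1), F_n], [F_n, F_(n-1)]] with Q = [[1,1],[1,0]].
n = 15 = 1111₂. Square-and-multiply, entries mod 460:
Q^1 = [[1,1],[1,0]]
Q^3 = (Q^1)²·Q = [[3,2],[2,1]]
Q^7 = (Q^3)²·Q = [[21,13],[13,8]]
Q^15 = (Q^7)²·Q = [[67,150],[150,377]]
F_15 mod 460 = Q^15[0][1] = 150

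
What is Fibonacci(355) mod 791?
219

Matrix identity: Q^n = [[F_(n+1), F_n], [F_n, F_(n-1)]] with Q = [[1,1],[1,0]].
n = 355 = 101100011₂. Square-and-multiply, entries mod 791:
Q^1 = [[1,1],[1,0]]
Q^2 = (Q^1)² = [[2,1],[1,1]]
Q^5 = (Q^2)²·Q = [[8,5],[5,3]]
Q^11 = (Q^5)²·Q = [[144,89],[89,55]]
Q^22 = (Q^11)² = [[181,309],[309,663]]
Q^44 = (Q^22)² = [[100,557],[557,334]]
Q^88 = (Q^44)² = [[685,483],[483,202]]
Q^177 = (Q^88)²·Q = [[596,106],[106,490]]
Q^355 = (Q^177)²·Q = [[640,219],[219,421]]
F_355 mod 791 = Q^355[0][1] = 219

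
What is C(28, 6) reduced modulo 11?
1

Using Lucas' theorem:
Write n=28 and k=6 in base 11:
n in base 11: [2, 6]
k in base 11: [0, 6]
C(28,6) mod 11 = ∏ C(n_i, k_i) mod 11
Digit binomials (mod 11): C(2,0) = 1; C(6,6) = 1
Product: 1 × 1 = 1 ≡ 1 (mod 11)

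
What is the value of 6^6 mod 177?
105

Repeated squaring. Binary of 6 = 110.
6^1 ≡ 6 (mod 177); 6^2 ≡ 36 (mod 177); 6^4 ≡ 57 (mod 177)
6^6 = 6^2 × 6^4 ≡ 105 (mod 177)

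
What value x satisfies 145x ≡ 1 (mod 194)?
95

gcd(145, 194) = 1, so the inverse exists.
Extended Euclidean algorithm on (194, 145):
194 = 1 × 145 + 49  ⟹  49 = (1)·194 + (-1)·145
145 = 2 × 49 + 47  ⟹  47 = (-2)·194 + (3)·145
49 = 1 × 47 + 2  ⟹  2 = (3)·194 + (-4)·145
47 = 23 × 2 + 1  ⟹  1 = (-71)·194 + (95)·145
So (95)·145 ≡ 1 (mod 194), i.e. 145^(-1) ≡ 95 (mod 194).
Check: 145 × 95 = 13775 ≡ 1 (mod 194)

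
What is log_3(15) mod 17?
6

Baby-step giant-step with step n = ⌈√17⌉ = 5.
Baby steps 3^j mod 17 (j:value) for j=0..4: 0:1, 1:3, 2:9, 3:10, 4:13.
Giant-step multiplier: 3^(-5) ≡ 3^(16-5) = 3^11 ≡ 7 (mod 17).
Giant steps γ_i = 15·7^i mod 17: γ_0=15, γ_1=3 (in table at j=1).
x = i·n + j = 1·5 + 1 = 6.
Check: 3^6 ≡ 15 (mod 17).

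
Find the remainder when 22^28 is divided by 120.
16

Repeated squaring. Binary of 28 = 11100.
22^1 ≡ 22 (mod 120); 22^2 ≡ 4 (mod 120); 22^4 ≡ 16 (mod 120); 22^8 ≡ 16 (mod 120); 22^16 ≡ 16 (mod 120)
22^28 = 22^4 × 22^8 × 22^16 ≡ 16 (mod 120)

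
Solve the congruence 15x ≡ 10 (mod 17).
x ≡ 12 (mod 17)

gcd(15, 17) = 1, which divides 10, so solutions exist.
Find 15^(-1) mod 17 by the extended Euclidean algorithm:
17 = 1 × 15 + 2  ⟹  2 = (1)·17 + (-1)·15
15 = 7 × 2 + 1  ⟹  1 = (-7)·17 + (8)·15
So (8)·15 ≡ 1 (mod 17), i.e. 15^(-1) ≡ 8 (mod 17).
x ≡ 8 × 10 = 80 ≡ 12 (mod 17).
Check: 15 × 12 = 180 ≡ 10 (mod 17).
Unique solution: x ≡ 12 (mod 17)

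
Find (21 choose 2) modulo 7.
0

Using Lucas' theorem:
Write n=21 and k=2 in base 7:
n in base 7: [3, 0]
k in base 7: [0, 2]
C(21,2) mod 7 = ∏ C(n_i, k_i) mod 7
Digit binomials (mod 7): C(3,0) = 1; C(0,2) = 0 (k_i > n_i)
Product: 1 × 0 = 0 ≡ 0 (mod 7)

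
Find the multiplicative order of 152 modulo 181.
30

181 is prime, so ord(152) divides φ(181) = 180.
Divisors of 180: 1, 2, 3, 4, 5, 6, 9, 10, 12, 15, 18, 20, 30, 36, 45, 60, 90, 180.
Repeated squaring: 152^1 ≡ 152, 152^2 ≡ 117, 152^4 ≡ 114, 152^8 ≡ 145, 152^16 ≡ 29, 152^32 ≡ 117, 152^64 ≡ 114, 152^128 ≡ 145 (mod 181).
Test 152^d mod 181 for each divisor d in increasing order:
152^1 ≡ 152
152^2 ≡ 117
152^3 = 152^2·152^1 ≡ 46
152^4 ≡ 114
152^5 = 152^4·152^1 ≡ 133
152^6 = 152^4·152^2 ≡ 125
152^9 = 152^8·152^1 ≡ 139
152^10 = 152^8·152^2 ≡ 132
152^12 = 152^8·152^4 ≡ 59
152^15 = 152^8·152^4·152^2·152^1 ≡ 180
152^18 = 152^16·152^2 ≡ 135
152^20 = 152^16·152^4 ≡ 48
152^30 = 152^16·152^8·152^4·152^2 ≡ 1  ← first divisor giving 1
The order is 30.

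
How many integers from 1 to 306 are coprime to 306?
96

306 = 2 × 3^2 × 17
φ(n) = n × ∏(1 - 1/p) for each prime p dividing n
φ(306) = 306 × (1 - 1/2) × (1 - 1/3) × (1 - 1/17) = 96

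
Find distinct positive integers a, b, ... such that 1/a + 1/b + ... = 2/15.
1/8 + 1/120

Greedy algorithm:
2/15: ceiling(15/2) = 8, use 1/8
1/120: ceiling(120/1) = 120, use 1/120
Result: 2/15 = 1/8 + 1/120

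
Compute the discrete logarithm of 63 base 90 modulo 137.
124

Baby-step giant-step with step n = ⌈√137⌉ = 12.
Baby steps 90^j mod 137 (j:value) for j=0..11: 0:1, 1:90, 2:17, 3:23, 4:15, 5:117, 6:118, 7:71, 8:88, 9:111, 10:126, 11:106.
Giant-step multiplier: 90^(-12) ≡ 90^(136-12) = 90^124 ≡ 63 (mod 137).
Giant steps γ_i = 63·63^i mod 137: γ_0=63, γ_1=133, γ_2=22, γ_3=16, γ_4=49, γ_5=73, γ_6=78, γ_7=119, γ_8=99, γ_9=72, γ_10=15 (in table at j=4).
x = i·n + j = 10·12 + 4 = 124.
Check: 90^124 ≡ 63 (mod 137).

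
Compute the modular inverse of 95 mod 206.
193

gcd(95, 206) = 1, so the inverse exists.
Extended Euclidean algorithm on (206, 95):
206 = 2 × 95 + 16  ⟹  16 = (1)·206 + (-2)·95
95 = 5 × 16 + 15  ⟹  15 = (-5)·206 + (11)·95
16 = 1 × 15 + 1  ⟹  1 = (6)·206 + (-13)·95
So (-13)·95 ≡ 1 (mod 206), i.e. 95^(-1) ≡ -13 ≡ 193 (mod 206).
Check: 95 × 193 = 18335 ≡ 1 (mod 206)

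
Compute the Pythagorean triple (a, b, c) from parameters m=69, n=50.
(2261, 6900, 7261)

Euclid's formula: a = m² - n², b = 2mn, c = m² + n²
m = 69, n = 50
a = 69² - 50² = 4761 - 2500 = 2261
b = 2 × 69 × 50 = 6900
c = 69² + 50² = 4761 + 2500 = 7261
Verification: 2261² + 6900² = 5112121 + 47610000 = 52722121 = 7261² ✓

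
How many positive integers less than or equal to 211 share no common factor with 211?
210

211 = 211
φ(n) = n × ∏(1 - 1/p) for each prime p dividing n
φ(211) = 211 × (1 - 1/211) = 210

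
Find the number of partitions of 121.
2056148051

p(n) counts ways to write n as a sum of positive integers (order ignored).
Euler's pentagonal recurrence: p(k) = p(k-1) + p(k-2) - p(k-5) - p(k-7) + p(k-12) + p(k-15) - ... (offsets j(3j∓1)/2, signs ++--, p(0)=1, p(<0)=0).
DP table for k = 0..120: p(0)=1, p(1)=1, p(2)=2, p(3)=3, p(4)=5, p(5)=7, p(6)=11, p(7)=15, p(8)=22, p(9)=30, p(10)=42, p(11)=56, p(12)=77, p(13)=101, p(14)=135, p(15)=176, p(16)=231, p(17)=297, p(18)=385, p(19)=490, p(20)=627, p(21)=792, p(22)=1002, p(23)=1255, p(24)=1575, p(25)=1958, p(26)=2436, p(27)=3010, p(28)=3718, p(29)=4565, p(30)=5604, p(31)=6842, p(32)=8349, p(33)=10143, p(34)=12310, p(35)=14883, p(36)=17977, p(37)=21637, p(38)=26015, p(39)=31185, p(40)=37338, p(41)=44583, p(42)=53174, p(43)=63261, p(44)=75175, p(45)=89134, p(46)=105558, p(47)=124754, p(48)=147273, p(49)=173525, p(50)=204226, p(51)=239943, p(52)=281589, p(53)=329931, p(54)=386155, p(55)=451276, p(56)=526823, p(57)=614154, p(58)=715220, p(59)=831820, p(60)=966467, p(61)=1121505, p(62)=1300156, p(63)=1505499, p(64)=1741630, p(65)=2012558, p(66)=2323520, p(67)=2679689, p(68)=3087735, p(69)=3554345, p(70)=4087968, p(71)=4697205, p(72)=5392783, p(73)=6185689, p(74)=7089500, p(75)=8118264, p(76)=9289091, p(77)=10619863, p(78)=12132164, p(79)=13848650, p(80)=15796476, p(81)=18004327, p(82)=20506255, p(83)=23338469, p(84)=26543660, p(85)=30167357, p(86)=34262962, p(87)=38887673, p(88)=44108109, p(89)=49995925, p(90)=56634173, p(91)=64112359, p(92)=72533807, p(93)=82010177, p(94)=92669720, p(95)=104651419, p(96)=118114304, p(97)=133230930, p(98)=150198136, p(99)=169229875, p(100)=190569292, p(101)=214481126, p(102)=241265379, p(103)=271248950, p(104)=304801365, p(105)=342325709, p(106)=384276336, p(107)=431149389, p(108)=483502844, p(109)=541946240, p(110)=607163746, p(111)=679903203, p(112)=761002156, p(113)=851376628, p(114)=952050665, p(115)=1064144451, p(116)=1188908248, p(117)=1327710076, p(118)=1482074143, p(119)=1653668665, p(120)=1844349560.
Final step: p(121) = p(120) + p(119) - p(116) - p(114) + p(109) + p(106) - p(99) - p(95) + p(86) + p(81) - p(70) - p(64) + p(51) + p(44) - p(29) - p(21) + p(4)
= 1844349560 + 1653668665 - 1188908248 - 952050665 + 541946240 + 384276336 - 169229875 - 104651419 + 34262962 + 18004327 - 4087968 - 1741630 + 239943 + 75175 - 4565 - 792 + 5
= 2056148051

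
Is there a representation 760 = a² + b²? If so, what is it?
Not possible

Factorization: 760 = 2^3 × 5 × 19
By Fermat: n is sum of two squares iff every prime p ≡ 3 (mod 4) appears to even power.
Prime(s) ≡ 3 (mod 4) with odd exponent: [(19, 1)]
Therefore 760 cannot be expressed as a² + b².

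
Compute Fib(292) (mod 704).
67

Matrix identity: Q^n = [[F_(n+1), F_n], [F_n, F_(n-1)]] with Q = [[1,1],[1,0]].
n = 292 = 100100100₂. Square-and-multiply, entries mod 704:
Q^1 = [[1,1],[1,0]]
Q^2 = (Q^1)² = [[2,1],[1,1]]
Q^4 = (Q^2)² = [[5,3],[3,2]]
Q^9 = (Q^4)²·Q = [[55,34],[34,21]]
Q^18 = (Q^9)² = [[661,472],[472,189]]
Q^36 = (Q^18)² = [[57,624],[624,137]]
Q^73 = (Q^36)²·Q = [[465,497],[497,672]]
Q^146 = (Q^73)² = [[2,481],[481,225]]
Q^292 = (Q^146)² = [[453,67],[67,386]]
F_292 mod 704 = Q^292[0][1] = 67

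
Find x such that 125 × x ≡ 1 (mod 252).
125

gcd(125, 252) = 1, so the inverse exists.
Extended Euclidean algorithm on (252, 125):
252 = 2 × 125 + 2  ⟹  2 = (1)·252 + (-2)·125
125 = 62 × 2 + 1  ⟹  1 = (-62)·252 + (125)·125
So (125)·125 ≡ 1 (mod 252), i.e. 125^(-1) ≡ 125 (mod 252).
Check: 125 × 125 = 15625 ≡ 1 (mod 252)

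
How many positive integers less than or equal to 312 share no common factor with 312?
96

312 = 2^3 × 3 × 13
φ(n) = n × ∏(1 - 1/p) for each prime p dividing n
φ(312) = 312 × (1 - 1/2) × (1 - 1/3) × (1 - 1/13) = 96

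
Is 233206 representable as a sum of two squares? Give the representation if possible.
Not possible

Factorization: 233206 = 2 × 17 × 19^3
By Fermat: n is sum of two squares iff every prime p ≡ 3 (mod 4) appears to even power.
Prime(s) ≡ 3 (mod 4) with odd exponent: [(19, 3)]
Therefore 233206 cannot be expressed as a² + b².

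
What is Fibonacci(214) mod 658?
603

Matrix identity: Q^n = [[F_(n+1), F_n], [F_n, F_(n-1)]] with Q = [[1,1],[1,0]].
n = 214 = 11010110₂. Square-and-multiply, entries mod 658:
Q^1 = [[1,1],[1,0]]
Q^3 = (Q^1)²·Q = [[3,2],[2,1]]
Q^6 = (Q^3)² = [[13,8],[8,5]]
Q^13 = (Q^6)²·Q = [[377,233],[233,144]]
Q^26 = (Q^13)² = [[334,321],[321,13]]
Q^53 = (Q^26)²·Q = [[274,89],[89,185]]
Q^107 = (Q^53)²·Q = [[144,89],[89,55]]
Q^214 = (Q^107)² = [[363,603],[603,418]]
F_214 mod 658 = Q^214[0][1] = 603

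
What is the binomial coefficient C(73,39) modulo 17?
6

Using Lucas' theorem:
Write n=73 and k=39 in base 17:
n in base 17: [4, 5]
k in base 17: [2, 5]
C(73,39) mod 17 = ∏ C(n_i, k_i) mod 17
Digit binomials (mod 17): C(4,2) = 6; C(5,5) = 1
Product: 6 × 1 = 6 ≡ 6 (mod 17)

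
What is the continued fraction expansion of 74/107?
[0; 1, 2, 4, 8]

Euclidean algorithm steps:
74 = 0 × 107 + 74
107 = 1 × 74 + 33
74 = 2 × 33 + 8
33 = 4 × 8 + 1
8 = 8 × 1 + 0
Continued fraction: [0; 1, 2, 4, 8]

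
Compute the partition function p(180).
684957390936

p(n) counts ways to write n as a sum of positive integers (order ignored).
Euler's pentagonal recurrence: p(k) = p(k-1) + p(k-2) - p(k-5) - p(k-7) + p(k-12) + p(k-15) - ... (offsets j(3j∓1)/2, signs ++--, p(0)=1, p(<0)=0).
DP table for k = 0..179: p(0)=1, p(1)=1, p(2)=2, p(3)=3, p(4)=5, p(5)=7, p(6)=11, p(7)=15, p(8)=22, p(9)=30, p(10)=42, p(11)=56, p(12)=77, p(13)=101, p(14)=135, p(15)=176, p(16)=231, p(17)=297, p(18)=385, p(19)=490, p(20)=627, p(21)=792, p(22)=1002, p(23)=1255, p(24)=1575, p(25)=1958, p(26)=2436, p(27)=3010, p(28)=3718, p(29)=4565, p(30)=5604, p(31)=6842, p(32)=8349, p(33)=10143, p(34)=12310, p(35)=14883, p(36)=17977, p(37)=21637, p(38)=26015, p(39)=31185, p(40)=37338, p(41)=44583, p(42)=53174, p(43)=63261, p(44)=75175, p(45)=89134, p(46)=105558, p(47)=124754, p(48)=147273, p(49)=173525, p(50)=204226, p(51)=239943, p(52)=281589, p(53)=329931, p(54)=386155, p(55)=451276, p(56)=526823, p(57)=614154, p(58)=715220, p(59)=831820, p(60)=966467, p(61)=1121505, p(62)=1300156, p(63)=1505499, p(64)=1741630, p(65)=2012558, p(66)=2323520, p(67)=2679689, p(68)=3087735, p(69)=3554345, p(70)=4087968, p(71)=4697205, p(72)=5392783, p(73)=6185689, p(74)=7089500, p(75)=8118264, p(76)=9289091, p(77)=10619863, p(78)=12132164, p(79)=13848650, p(80)=15796476, p(81)=18004327, p(82)=20506255, p(83)=23338469, p(84)=26543660, p(85)=30167357, p(86)=34262962, p(87)=38887673, p(88)=44108109, p(89)=49995925, p(90)=56634173, p(91)=64112359, p(92)=72533807, p(93)=82010177, p(94)=92669720, p(95)=104651419, p(96)=118114304, p(97)=133230930, p(98)=150198136, p(99)=169229875, p(100)=190569292, p(101)=214481126, p(102)=241265379, p(103)=271248950, p(104)=304801365, p(105)=342325709, p(106)=384276336, p(107)=431149389, p(108)=483502844, p(109)=541946240, p(110)=607163746, p(111)=679903203, p(112)=761002156, p(113)=851376628, p(114)=952050665, p(115)=1064144451, p(116)=1188908248, p(117)=1327710076, p(118)=1482074143, p(119)=1653668665, p(120)=1844349560, p(121)=2056148051, p(122)=2291320912, p(123)=2552338241, p(124)=2841940500, p(125)=3163127352, p(126)=3519222692, p(127)=3913864295, p(128)=4351078600, p(129)=4835271870, p(130)=5371315400, p(131)=5964539504, p(132)=6620830889, p(133)=7346629512, p(134)=8149040695, p(135)=9035836076, p(136)=10015581680, p(137)=11097645016, p(138)=12292341831, p(139)=13610949895, p(140)=15065878135, p(141)=16670689208, p(142)=18440293320, p(143)=20390982757, p(144)=22540654445, p(145)=24908858009, p(146)=27517052599, p(147)=30388671978, p(148)=33549419497, p(149)=37027355200, p(150)=40853235313, p(151)=45060624582, p(152)=49686288421, p(153)=54770336324, p(154)=60356673280, p(155)=66493182097, p(156)=73232243759, p(157)=80630964769, p(158)=88751778802, p(159)=97662728555, p(160)=107438159466, p(161)=118159068427, p(162)=129913904637, p(163)=142798995930, p(164)=156919475295, p(165)=172389800255, p(166)=189334822579, p(167)=207890420102, p(168)=228204732751, p(169)=250438925115, p(170)=274768617130, p(171)=301384802048, p(172)=330495499613, p(173)=362326859895, p(174)=397125074750, p(175)=435157697830, p(176)=476715857290, p(177)=522115831195, p(178)=571701605655, p(179)=625846753120.
Final step: p(180) = p(179) + p(178) - p(175) - p(173) + p(168) + p(165) - p(158) - p(154) + p(145) + p(140) - p(129) - p(123) + p(110) + p(103) - p(88) - p(80) + p(63) + p(54) - p(35) - p(25) + p(4)
= 625846753120 + 571701605655 - 435157697830 - 362326859895 + 228204732751 + 172389800255 - 88751778802 - 60356673280 + 24908858009 + 15065878135 - 4835271870 - 2552338241 + 607163746 + 271248950 - 44108109 - 15796476 + 1505499 + 386155 - 14883 - 1958 + 5
= 684957390936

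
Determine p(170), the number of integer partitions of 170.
274768617130

p(n) counts ways to write n as a sum of positive integers (order ignored).
Euler's pentagonal recurrence: p(k) = p(k-1) + p(k-2) - p(k-5) - p(k-7) + p(k-12) + p(k-15) - ... (offsets j(3j∓1)/2, signs ++--, p(0)=1, p(<0)=0).
DP table for k = 0..169: p(0)=1, p(1)=1, p(2)=2, p(3)=3, p(4)=5, p(5)=7, p(6)=11, p(7)=15, p(8)=22, p(9)=30, p(10)=42, p(11)=56, p(12)=77, p(13)=101, p(14)=135, p(15)=176, p(16)=231, p(17)=297, p(18)=385, p(19)=490, p(20)=627, p(21)=792, p(22)=1002, p(23)=1255, p(24)=1575, p(25)=1958, p(26)=2436, p(27)=3010, p(28)=3718, p(29)=4565, p(30)=5604, p(31)=6842, p(32)=8349, p(33)=10143, p(34)=12310, p(35)=14883, p(36)=17977, p(37)=21637, p(38)=26015, p(39)=31185, p(40)=37338, p(41)=44583, p(42)=53174, p(43)=63261, p(44)=75175, p(45)=89134, p(46)=105558, p(47)=124754, p(48)=147273, p(49)=173525, p(50)=204226, p(51)=239943, p(52)=281589, p(53)=329931, p(54)=386155, p(55)=451276, p(56)=526823, p(57)=614154, p(58)=715220, p(59)=831820, p(60)=966467, p(61)=1121505, p(62)=1300156, p(63)=1505499, p(64)=1741630, p(65)=2012558, p(66)=2323520, p(67)=2679689, p(68)=3087735, p(69)=3554345, p(70)=4087968, p(71)=4697205, p(72)=5392783, p(73)=6185689, p(74)=7089500, p(75)=8118264, p(76)=9289091, p(77)=10619863, p(78)=12132164, p(79)=13848650, p(80)=15796476, p(81)=18004327, p(82)=20506255, p(83)=23338469, p(84)=26543660, p(85)=30167357, p(86)=34262962, p(87)=38887673, p(88)=44108109, p(89)=49995925, p(90)=56634173, p(91)=64112359, p(92)=72533807, p(93)=82010177, p(94)=92669720, p(95)=104651419, p(96)=118114304, p(97)=133230930, p(98)=150198136, p(99)=169229875, p(100)=190569292, p(101)=214481126, p(102)=241265379, p(103)=271248950, p(104)=304801365, p(105)=342325709, p(106)=384276336, p(107)=431149389, p(108)=483502844, p(109)=541946240, p(110)=607163746, p(111)=679903203, p(112)=761002156, p(113)=851376628, p(114)=952050665, p(115)=1064144451, p(116)=1188908248, p(117)=1327710076, p(118)=1482074143, p(119)=1653668665, p(120)=1844349560, p(121)=2056148051, p(122)=2291320912, p(123)=2552338241, p(124)=2841940500, p(125)=3163127352, p(126)=3519222692, p(127)=3913864295, p(128)=4351078600, p(129)=4835271870, p(130)=5371315400, p(131)=5964539504, p(132)=6620830889, p(133)=7346629512, p(134)=8149040695, p(135)=9035836076, p(136)=10015581680, p(137)=11097645016, p(138)=12292341831, p(139)=13610949895, p(140)=15065878135, p(141)=16670689208, p(142)=18440293320, p(143)=20390982757, p(144)=22540654445, p(145)=24908858009, p(146)=27517052599, p(147)=30388671978, p(148)=33549419497, p(149)=37027355200, p(150)=40853235313, p(151)=45060624582, p(152)=49686288421, p(153)=54770336324, p(154)=60356673280, p(155)=66493182097, p(156)=73232243759, p(157)=80630964769, p(158)=88751778802, p(159)=97662728555, p(160)=107438159466, p(161)=118159068427, p(162)=129913904637, p(163)=142798995930, p(164)=156919475295, p(165)=172389800255, p(166)=189334822579, p(167)=207890420102, p(168)=228204732751, p(169)=250438925115.
Final step: p(170) = p(169) + p(168) - p(165) - p(163) + p(158) + p(155) - p(148) - p(144) + p(135) + p(130) - p(119) - p(113) + p(100) + p(93) - p(78) - p(70) + p(53) + p(44) - p(25) - p(15)
= 250438925115 + 228204732751 - 172389800255 - 142798995930 + 88751778802 + 66493182097 - 33549419497 - 22540654445 + 9035836076 + 5371315400 - 1653668665 - 851376628 + 190569292 + 82010177 - 12132164 - 4087968 + 329931 + 75175 - 1958 - 176
= 274768617130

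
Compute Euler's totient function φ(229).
228

229 = 229
φ(n) = n × ∏(1 - 1/p) for each prime p dividing n
φ(229) = 229 × (1 - 1/229) = 228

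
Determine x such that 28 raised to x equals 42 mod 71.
51

Baby-step giant-step with step n = ⌈√71⌉ = 9.
Baby steps 28^j mod 71 (j:value) for j=0..8: 0:1, 1:28, 2:3, 3:13, 4:9, 5:39, 6:27, 7:46, 8:10.
Giant-step multiplier: 28^(-9) ≡ 28^(70-9) = 28^61 ≡ 53 (mod 71).
Giant steps γ_i = 42·53^i mod 71: γ_0=42, γ_1=25, γ_2=47, γ_3=6, γ_4=34, γ_5=27 (in table at j=6).
x = i·n + j = 5·9 + 6 = 51.
Check: 28^51 ≡ 42 (mod 71).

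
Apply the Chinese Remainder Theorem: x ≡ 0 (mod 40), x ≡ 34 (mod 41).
280

Using Chinese Remainder Theorem:
M = 40 × 41 = 1640
M1 = 41, M2 = 40
y1 = 41^(-1) mod 40 = 1
y2 = 40^(-1) mod 41 = 40
x = (0×41×1 + 34×40×40) mod 1640 = 280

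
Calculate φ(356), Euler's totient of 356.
176

356 = 2^2 × 89
φ(n) = n × ∏(1 - 1/p) for each prime p dividing n
φ(356) = 356 × (1 - 1/2) × (1 - 1/89) = 176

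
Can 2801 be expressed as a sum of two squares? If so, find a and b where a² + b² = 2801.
20² + 49² (a=20, b=49)

Factorization: 2801 = 2801
By Fermat: n is sum of two squares iff every prime p ≡ 3 (mod 4) appears to even power.
All primes ≡ 3 (mod 4) appear to even power.
Search a = 0, 1, 2, … for 2801 - a² a perfect square: first hit at a = 20: 2801 - 400 = 2401 = 49².
2801 = 20² + 49² = 400 + 2401 ✓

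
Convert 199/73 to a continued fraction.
[2; 1, 2, 1, 1, 1, 6]

Euclidean algorithm steps:
199 = 2 × 73 + 53
73 = 1 × 53 + 20
53 = 2 × 20 + 13
20 = 1 × 13 + 7
13 = 1 × 7 + 6
7 = 1 × 6 + 1
6 = 6 × 1 + 0
Continued fraction: [2; 1, 2, 1, 1, 1, 6]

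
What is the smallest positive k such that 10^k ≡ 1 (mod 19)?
18

19 is prime, so ord(10) divides φ(19) = 18.
Divisors of 18: 1, 2, 3, 6, 9, 18.
Repeated squaring: 10^1 ≡ 10, 10^2 ≡ 5, 10^4 ≡ 6, 10^8 ≡ 17, 10^16 ≡ 4 (mod 19).
Test 10^d mod 19 for each divisor d in increasing order:
10^1 ≡ 10
10^2 ≡ 5
10^3 = 10^2·10^1 ≡ 12
10^6 = 10^4·10^2 ≡ 11
10^9 = 10^8·10^1 ≡ 18
10^18 = 10^16·10^2 ≡ 1  ← first divisor giving 1
The order is 18.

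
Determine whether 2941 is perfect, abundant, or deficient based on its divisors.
deficient

Proper divisors of 2941: sum = 1 + 17 + 173 = 191
Since 191 < 2941, 2941 is deficient.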